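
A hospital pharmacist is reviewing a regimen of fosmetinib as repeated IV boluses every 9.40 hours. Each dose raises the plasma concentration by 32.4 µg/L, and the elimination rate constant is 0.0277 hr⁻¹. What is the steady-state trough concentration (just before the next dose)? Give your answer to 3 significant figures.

Fraction remaining after one interval: e^(−kτ) = e^(−0.02770 × 9.40) = 0.7708
R = 1 / (1 − 0.7708) = 4.362
Css,max = 32.4 × 4.362 = 141.3 µg/L
Css,min = Css,max × e^(−kτ) = 141.3 × 0.7708 ≈ 109 µg/L

109 µg/L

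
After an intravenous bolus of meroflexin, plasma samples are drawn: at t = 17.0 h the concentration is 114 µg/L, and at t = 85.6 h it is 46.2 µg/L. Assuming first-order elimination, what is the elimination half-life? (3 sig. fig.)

k = ln(C₁/C₂) / (t₂ − t₁) = ln(114/46.2) / (85.6 − 17.0)
  = 0.9032 / 68.60 = 0.01317 h⁻¹
t½ = ln 2 / k = ln 2 / 0.01317 ≈ 52.6 hours

52.6 hours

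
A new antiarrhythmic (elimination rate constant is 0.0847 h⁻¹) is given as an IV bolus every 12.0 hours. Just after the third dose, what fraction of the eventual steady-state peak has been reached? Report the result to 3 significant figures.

0.953

f_n = 1 − e^(−nkτ) = 1 − e^(−3 × 0.08470 × 12.0) = 1 − e^(−3.049) = 1 − 0.04740 ≈ 0.953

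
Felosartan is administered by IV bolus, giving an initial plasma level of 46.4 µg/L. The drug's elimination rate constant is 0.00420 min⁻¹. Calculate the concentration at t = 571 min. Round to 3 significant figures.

C(t) = C₀ e^(−kt) = 46.4 × e^(−0.004200 × 571) = 46.4 × e^(−2.398) = 46.4 × 0.09088 ≈ 4.22 µg/L

4.22 µg/L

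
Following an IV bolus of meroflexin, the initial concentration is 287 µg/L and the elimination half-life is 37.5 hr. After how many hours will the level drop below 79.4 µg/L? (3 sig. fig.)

69.5 hours

k = ln 2 / 37.5 = 0.01848 hr⁻¹
C(t) = C₀ e^(−kt)  ⇒  t = ln(C₀/C) / k
t = ln(287/79.4) / 0.01848 = 1.285 / 0.01848 ≈ 69.5 hours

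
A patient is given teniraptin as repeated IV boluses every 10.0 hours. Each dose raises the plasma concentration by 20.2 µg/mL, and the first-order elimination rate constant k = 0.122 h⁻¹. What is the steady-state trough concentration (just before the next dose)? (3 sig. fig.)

Fraction remaining after one interval: e^(−kτ) = e^(−0.1220 × 10.0) = 0.2952
R = 1 / (1 − 0.2952) = 1.419
Css,max = 20.2 × 1.419 = 28.66 µg/mL
Css,min = Css,max × e^(−kτ) = 28.66 × 0.2952 ≈ 8.46 µg/mL

8.46 µg/mL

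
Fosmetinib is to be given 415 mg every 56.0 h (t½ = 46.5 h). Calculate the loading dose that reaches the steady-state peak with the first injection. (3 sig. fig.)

733 mg

k = ln 2 / 46.5 = 0.01491 h⁻¹
Accumulation ratio R = 1 / (1 − e^(−kτ)) = 1 / (1 − e^(−0.01491×56.0)) = 1 / (1 − 0.4340) = 1.767
Loading dose = maintenance dose × R = 415 × 1.767 ≈ 733 mg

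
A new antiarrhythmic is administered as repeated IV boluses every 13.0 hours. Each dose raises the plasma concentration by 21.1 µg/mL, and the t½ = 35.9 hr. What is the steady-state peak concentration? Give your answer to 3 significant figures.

k = ln 2 / 35.9 = 0.01931 hr⁻¹
Fraction remaining after one interval: e^(−kτ) = e^(−0.01931 × 13.0) = 0.7780
R = 1 / (1 − 0.7780) = 4.505
Css,max = 21.1 × 4.505 ≈ 95.1 µg/mL

95.1 µg/mL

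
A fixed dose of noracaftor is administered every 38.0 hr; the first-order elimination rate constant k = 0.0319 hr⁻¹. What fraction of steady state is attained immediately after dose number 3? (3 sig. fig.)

0.974

f_n = 1 − e^(−nkτ) = 1 − e^(−3 × 0.03190 × 38.0) = 1 − e^(−3.637) = 1 − 0.02634 ≈ 0.974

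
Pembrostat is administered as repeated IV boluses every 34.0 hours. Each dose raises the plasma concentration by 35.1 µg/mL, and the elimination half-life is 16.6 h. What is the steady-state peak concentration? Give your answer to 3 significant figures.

k = ln 2 / 16.6 = 0.04176 h⁻¹
Fraction remaining after one interval: e^(−kτ) = e^(−0.04176 × 34.0) = 0.2418
R = 1 / (1 − 0.2418) = 1.319
Css,max = 35.1 × 1.319 ≈ 46.3 µg/mL

46.3 µg/mL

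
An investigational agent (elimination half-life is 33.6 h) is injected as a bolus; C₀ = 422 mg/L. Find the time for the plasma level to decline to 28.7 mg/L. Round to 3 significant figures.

k = ln 2 / 33.6 = 0.02063 h⁻¹
C(t) = C₀ e^(−kt)  ⇒  t = ln(C₀/C) / k
t = ln(422/28.7) / 0.02063 = 2.688 / 0.02063 ≈ 130 hours

130 hours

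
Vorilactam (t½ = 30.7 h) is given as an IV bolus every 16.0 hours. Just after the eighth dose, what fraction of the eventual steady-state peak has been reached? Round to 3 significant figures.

k = ln 2 / 30.7 = 0.02258 h⁻¹
f_n = 1 − e^(−nkτ) = 1 − e^(−8 × 0.02258 × 16.0) = 1 − e^(−2.890) = 1 − 0.05558 ≈ 0.944

0.944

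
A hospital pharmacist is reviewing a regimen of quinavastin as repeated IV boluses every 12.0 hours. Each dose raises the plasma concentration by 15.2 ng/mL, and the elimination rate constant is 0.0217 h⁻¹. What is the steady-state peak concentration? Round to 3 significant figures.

66.3 ng/mL

Fraction remaining after one interval: e^(−kτ) = e^(−0.02170 × 12.0) = 0.7707
R = 1 / (1 − 0.7707) = 4.362
Css,max = 15.2 × 4.362 ≈ 66.3 ng/mL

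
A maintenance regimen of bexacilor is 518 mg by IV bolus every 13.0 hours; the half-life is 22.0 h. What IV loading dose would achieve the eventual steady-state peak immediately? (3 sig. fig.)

k = ln 2 / 22.0 = 0.03151 h⁻¹
Accumulation ratio R = 1 / (1 − e^(−kτ)) = 1 / (1 − e^(−0.03151×13.0)) = 1 / (1 − 0.6639) = 2.976
Loading dose = maintenance dose × R = 518 × 2.976 ≈ 1540 mg

1540 mg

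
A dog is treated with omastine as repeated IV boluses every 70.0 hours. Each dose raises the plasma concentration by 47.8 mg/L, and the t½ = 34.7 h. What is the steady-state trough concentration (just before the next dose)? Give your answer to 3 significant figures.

k = ln 2 / 34.7 = 0.01998 h⁻¹
Fraction remaining after one interval: e^(−kτ) = e^(−0.01998 × 70.0) = 0.2470
R = 1 / (1 − 0.2470) = 1.328
Css,max = 47.8 × 1.328 = 63.48 mg/L
Css,min = Css,max × e^(−kτ) = 63.48 × 0.2470 ≈ 15.7 mg/L

15.7 mg/L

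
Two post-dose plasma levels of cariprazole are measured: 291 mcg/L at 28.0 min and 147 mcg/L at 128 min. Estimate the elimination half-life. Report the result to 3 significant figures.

k = ln(C₁/C₂) / (t₂ − t₁) = ln(291/147) / (128 − 28.0)
  = 0.6829 / 100.0 = 0.006829 min⁻¹
t½ = ln 2 / k = ln 2 / 0.006829 ≈ 102 minutes

102 minutes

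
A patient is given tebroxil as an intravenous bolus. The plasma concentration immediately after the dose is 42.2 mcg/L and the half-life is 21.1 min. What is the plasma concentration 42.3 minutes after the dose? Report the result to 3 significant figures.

k = ln 2 / 21.1 = 0.03285 min⁻¹
C(t) = C₀ e^(−kt) = 42.2 × e^(−0.03285 × 42.3) = 42.2 × e^(−1.390) = 42.2 × 0.2492 ≈ 10.5 mcg/L

10.5 mcg/L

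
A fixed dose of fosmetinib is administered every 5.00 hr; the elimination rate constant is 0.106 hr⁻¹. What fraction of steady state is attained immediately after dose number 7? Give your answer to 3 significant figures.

0.976

f_n = 1 − e^(−nkτ) = 1 − e^(−7 × 0.1060 × 5.00) = 1 − e^(−3.710) = 1 − 0.02448 ≈ 0.976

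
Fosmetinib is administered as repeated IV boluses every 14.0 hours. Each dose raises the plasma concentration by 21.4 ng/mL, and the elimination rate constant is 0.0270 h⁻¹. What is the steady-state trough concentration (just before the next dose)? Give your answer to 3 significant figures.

Fraction remaining after one interval: e^(−kτ) = e^(−0.02700 × 14.0) = 0.6852
R = 1 / (1 − 0.6852) = 3.177
Css,max = 21.4 × 3.177 = 67.99 ng/mL
Css,min = Css,max × e^(−kτ) = 67.99 × 0.6852 ≈ 46.6 ng/mL

46.6 ng/mL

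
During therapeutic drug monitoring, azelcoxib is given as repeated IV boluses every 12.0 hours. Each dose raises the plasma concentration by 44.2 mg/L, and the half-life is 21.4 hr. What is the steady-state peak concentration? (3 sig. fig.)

k = ln 2 / 21.4 = 0.03239 hr⁻¹
Fraction remaining after one interval: e^(−kτ) = e^(−0.03239 × 12.0) = 0.6780
R = 1 / (1 − 0.6780) = 3.105
Css,max = 44.2 × 3.105 ≈ 137 mg/L

137 mg/L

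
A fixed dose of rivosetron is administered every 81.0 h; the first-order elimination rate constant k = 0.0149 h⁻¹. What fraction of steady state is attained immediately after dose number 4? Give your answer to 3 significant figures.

0.992

f_n = 1 − e^(−nkτ) = 1 − e^(−4 × 0.01490 × 81.0) = 1 − e^(−4.828) = 1 − 0.008006 ≈ 0.992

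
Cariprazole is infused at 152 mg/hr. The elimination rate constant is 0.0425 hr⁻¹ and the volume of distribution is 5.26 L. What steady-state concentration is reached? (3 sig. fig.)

680 µg/mL

CL = k · V = 0.0425 × 5.26 = 0.2235 L/hr
Css = rate / CL = 152 / 0.2235 ≈ 680 µg/mL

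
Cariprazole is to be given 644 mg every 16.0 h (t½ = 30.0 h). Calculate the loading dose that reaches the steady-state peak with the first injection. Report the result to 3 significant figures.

k = ln 2 / 30.0 = 0.02310 h⁻¹
Accumulation ratio R = 1 / (1 − e^(−kτ)) = 1 / (1 − e^(−0.02310×16.0)) = 1 / (1 − 0.6910) = 3.236
Loading dose = maintenance dose × R = 644 × 3.236 ≈ 2080 mg

2080 mg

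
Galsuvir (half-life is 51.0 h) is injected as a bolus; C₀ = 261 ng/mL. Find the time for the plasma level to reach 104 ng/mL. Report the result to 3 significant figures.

67.7 hours

k = ln 2 / 51.0 = 0.01359 h⁻¹
C(t) = C₀ e^(−kt)  ⇒  t = ln(C₀/C) / k
t = ln(261/104) / 0.01359 = 0.9201 / 0.01359 ≈ 67.7 hours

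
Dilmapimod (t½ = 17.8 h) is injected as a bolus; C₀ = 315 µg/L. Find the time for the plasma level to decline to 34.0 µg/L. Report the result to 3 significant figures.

57.2 hours

k = ln 2 / 17.8 = 0.03894 h⁻¹
C(t) = C₀ e^(−kt)  ⇒  t = ln(C₀/C) / k
t = ln(315/34.0) / 0.03894 = 2.226 / 0.03894 ≈ 57.2 hours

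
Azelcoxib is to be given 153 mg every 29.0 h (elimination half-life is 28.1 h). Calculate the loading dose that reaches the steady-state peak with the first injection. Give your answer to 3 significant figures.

299 mg

k = ln 2 / 28.1 = 0.02467 h⁻¹
Accumulation ratio R = 1 / (1 − e^(−kτ)) = 1 / (1 − e^(−0.02467×29.0)) = 1 / (1 − 0.4890) = 1.957
Loading dose = maintenance dose × R = 153 × 1.957 ≈ 299 mg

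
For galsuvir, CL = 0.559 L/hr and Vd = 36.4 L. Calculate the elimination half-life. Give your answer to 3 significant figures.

45.1 hours

k = CL / V = 0.559 / 36.4 = 0.01536 hr⁻¹
t½ = ln 2 / k = ln 2 / 0.01536 ≈ 45.1 hours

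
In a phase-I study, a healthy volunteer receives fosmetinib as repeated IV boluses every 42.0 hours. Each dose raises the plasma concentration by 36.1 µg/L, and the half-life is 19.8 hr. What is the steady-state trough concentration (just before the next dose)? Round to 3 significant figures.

10.8 µg/L

k = ln 2 / 19.8 = 0.03501 hr⁻¹
Fraction remaining after one interval: e^(−kτ) = e^(−0.03501 × 42.0) = 0.2299
R = 1 / (1 − 0.2299) = 1.298
Css,max = 36.1 × 1.298 = 46.87 µg/L
Css,min = Css,max × e^(−kτ) = 46.87 × 0.2299 ≈ 10.8 µg/L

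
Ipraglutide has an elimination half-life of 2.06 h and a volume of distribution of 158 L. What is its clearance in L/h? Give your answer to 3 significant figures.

k = ln 2 / t½ = ln 2 / 2.06 = 0.3365 h⁻¹
CL = k · V = 0.3365 × 158 ≈ 53.2 L/h

53.2 L/h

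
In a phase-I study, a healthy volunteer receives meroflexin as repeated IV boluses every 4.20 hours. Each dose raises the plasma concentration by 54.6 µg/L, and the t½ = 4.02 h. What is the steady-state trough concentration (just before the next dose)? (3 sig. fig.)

51.4 µg/L

k = ln 2 / 4.02 = 0.1724 h⁻¹
Fraction remaining after one interval: e^(−kτ) = e^(−0.1724 × 4.20) = 0.4847
R = 1 / (1 − 0.4847) = 1.941
Css,max = 54.6 × 1.941 = 106.0 µg/L
Css,min = Css,max × e^(−kτ) = 106.0 × 0.4847 ≈ 51.4 µg/L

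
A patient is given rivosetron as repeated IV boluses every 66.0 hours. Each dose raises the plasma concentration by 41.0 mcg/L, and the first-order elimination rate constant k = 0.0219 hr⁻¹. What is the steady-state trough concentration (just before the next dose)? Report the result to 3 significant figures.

Fraction remaining after one interval: e^(−kτ) = e^(−0.02190 × 66.0) = 0.2357
R = 1 / (1 − 0.2357) = 1.308
Css,max = 41.0 × 1.308 = 53.64 mcg/L
Css,min = Css,max × e^(−kτ) = 53.64 × 0.2357 ≈ 12.6 mcg/L

12.6 mcg/L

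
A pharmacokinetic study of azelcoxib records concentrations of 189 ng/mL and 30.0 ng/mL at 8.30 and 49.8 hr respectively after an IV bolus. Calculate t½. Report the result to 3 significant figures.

15.6 hours

k = ln(C₁/C₂) / (t₂ − t₁) = ln(189/30.0) / (49.8 − 8.30)
  = 1.841 / 41.50 = 0.04435 hr⁻¹
t½ = ln 2 / k = ln 2 / 0.04435 ≈ 15.6 hours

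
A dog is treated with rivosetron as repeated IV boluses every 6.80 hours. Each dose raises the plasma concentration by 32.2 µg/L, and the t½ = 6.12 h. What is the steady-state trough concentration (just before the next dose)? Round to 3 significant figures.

27.8 µg/L

k = ln 2 / 6.12 = 0.1133 h⁻¹
Fraction remaining after one interval: e^(−kτ) = e^(−0.1133 × 6.80) = 0.4629
R = 1 / (1 − 0.4629) = 1.862
Css,max = 32.2 × 1.862 = 59.96 µg/L
Css,min = Css,max × e^(−kτ) = 59.96 × 0.4629 ≈ 27.8 µg/L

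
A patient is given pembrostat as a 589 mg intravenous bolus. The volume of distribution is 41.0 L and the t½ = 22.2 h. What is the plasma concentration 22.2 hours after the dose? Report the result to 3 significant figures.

C₀ = dose / V = 589 / 41.0 = 14.37 µg/mL
k = ln 2 / 22.2 = 0.03122 h⁻¹
C(t) = C₀ e^(−kt) = 14.37 × e^(−0.03122 × 22.2) = 14.37 × e^(−0.6931) = 14.37 × 0.5000 ≈ 7.18 µg/mL

7.18 µg/mL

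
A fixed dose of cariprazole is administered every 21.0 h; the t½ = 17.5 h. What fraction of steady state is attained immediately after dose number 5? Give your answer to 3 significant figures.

0.984

k = ln 2 / 17.5 = 0.03961 h⁻¹
f_n = 1 − e^(−nkτ) = 1 − e^(−5 × 0.03961 × 21.0) = 1 − e^(−4.159) = 1 − 0.01562 ≈ 0.984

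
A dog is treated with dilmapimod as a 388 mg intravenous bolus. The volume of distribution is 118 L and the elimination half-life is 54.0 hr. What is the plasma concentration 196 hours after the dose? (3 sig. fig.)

0.266 mg/L

C₀ = dose / V = 388 / 118 = 3.288 mg/L
k = ln 2 / 54.0 = 0.01284 hr⁻¹
C(t) = C₀ e^(−kt) = 3.288 × e^(−0.01284 × 196) = 3.288 × e^(−2.516) = 3.288 × 0.08079 ≈ 0.266 mg/L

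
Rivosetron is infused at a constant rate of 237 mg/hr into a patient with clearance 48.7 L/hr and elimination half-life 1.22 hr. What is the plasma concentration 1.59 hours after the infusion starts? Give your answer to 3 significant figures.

2.89 mg/L

Css = rate / CL = 237 / 48.7 = 4.867 mg/L
k = ln 2 / 1.22 = 0.5682 hr⁻¹
C(t) = Css (1 − e^(−kt)) = 4.867 × (1 − e^(−0.9034)) = 4.867 × 0.5948 ≈ 2.89 mg/L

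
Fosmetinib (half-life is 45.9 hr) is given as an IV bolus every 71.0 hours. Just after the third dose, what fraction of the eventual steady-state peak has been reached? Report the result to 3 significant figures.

k = ln 2 / 45.9 = 0.01510 hr⁻¹
f_n = 1 − e^(−nkτ) = 1 − e^(−3 × 0.01510 × 71.0) = 1 − e^(−3.217) = 1 − 0.04009 ≈ 0.960

0.960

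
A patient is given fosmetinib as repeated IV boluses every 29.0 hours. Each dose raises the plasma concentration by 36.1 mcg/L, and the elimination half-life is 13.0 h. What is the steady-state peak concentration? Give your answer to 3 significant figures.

45.9 mcg/L

k = ln 2 / 13.0 = 0.05332 h⁻¹
Fraction remaining after one interval: e^(−kτ) = e^(−0.05332 × 29.0) = 0.2130
R = 1 / (1 − 0.2130) = 1.271
Css,max = 36.1 × 1.271 ≈ 45.9 mcg/L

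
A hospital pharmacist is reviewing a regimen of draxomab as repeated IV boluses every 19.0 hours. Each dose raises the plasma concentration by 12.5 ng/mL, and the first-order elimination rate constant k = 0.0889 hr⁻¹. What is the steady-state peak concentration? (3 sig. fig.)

Fraction remaining after one interval: e^(−kτ) = e^(−0.08890 × 19.0) = 0.1847
R = 1 / (1 − 0.1847) = 1.227
Css,max = 12.5 × 1.227 ≈ 15.3 ng/mL

15.3 ng/mL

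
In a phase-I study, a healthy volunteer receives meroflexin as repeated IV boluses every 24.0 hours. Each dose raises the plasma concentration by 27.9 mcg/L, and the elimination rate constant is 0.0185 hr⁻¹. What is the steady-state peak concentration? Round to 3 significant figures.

Fraction remaining after one interval: e^(−kτ) = e^(−0.01850 × 24.0) = 0.6415
R = 1 / (1 − 0.6415) = 2.789
Css,max = 27.9 × 2.789 ≈ 77.8 mcg/L

77.8 mcg/L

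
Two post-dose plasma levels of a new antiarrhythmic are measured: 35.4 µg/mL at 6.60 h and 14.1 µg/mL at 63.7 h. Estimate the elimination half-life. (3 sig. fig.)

k = ln(C₁/C₂) / (t₂ − t₁) = ln(35.4/14.1) / (63.7 − 6.60)
  = 0.9205 / 57.10 = 0.01612 h⁻¹
t½ = ln 2 / k = ln 2 / 0.01612 ≈ 43.0 hours

43.0 hours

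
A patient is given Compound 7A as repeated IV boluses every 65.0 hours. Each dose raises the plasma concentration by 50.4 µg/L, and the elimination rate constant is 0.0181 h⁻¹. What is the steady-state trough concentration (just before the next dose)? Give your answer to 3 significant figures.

22.5 µg/L

Fraction remaining after one interval: e^(−kτ) = e^(−0.01810 × 65.0) = 0.3084
R = 1 / (1 − 0.3084) = 1.446
Css,max = 50.4 × 1.446 = 72.87 µg/L
Css,min = Css,max × e^(−kτ) = 72.87 × 0.3084 ≈ 22.5 µg/L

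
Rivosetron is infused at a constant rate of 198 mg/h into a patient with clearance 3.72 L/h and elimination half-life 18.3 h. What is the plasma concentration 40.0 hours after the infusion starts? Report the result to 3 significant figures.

Css = rate / CL = 198 / 3.72 = 53.23 µg/mL
k = ln 2 / 18.3 = 0.03788 h⁻¹
C(t) = Css (1 − e^(−kt)) = 53.23 × (1 − e^(−1.515)) = 53.23 × 0.7802 ≈ 41.5 µg/mL

41.5 µg/mL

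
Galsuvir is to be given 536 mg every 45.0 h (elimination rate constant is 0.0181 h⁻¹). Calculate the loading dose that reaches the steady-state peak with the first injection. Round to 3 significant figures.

Accumulation ratio R = 1 / (1 − e^(−kτ)) = 1 / (1 − e^(−0.01810×45.0)) = 1 / (1 − 0.4429) = 1.795
Loading dose = maintenance dose × R = 536 × 1.795 ≈ 962 mg

962 mg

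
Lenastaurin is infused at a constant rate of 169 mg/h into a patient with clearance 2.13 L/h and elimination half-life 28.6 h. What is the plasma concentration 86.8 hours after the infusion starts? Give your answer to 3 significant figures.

Css = rate / CL = 169 / 2.13 = 79.34 mg/L
k = ln 2 / 28.6 = 0.02424 h⁻¹
C(t) = Css (1 − e^(−kt)) = 79.34 × (1 − e^(−2.104)) = 79.34 × 0.8780 ≈ 69.7 mg/L

69.7 mg/L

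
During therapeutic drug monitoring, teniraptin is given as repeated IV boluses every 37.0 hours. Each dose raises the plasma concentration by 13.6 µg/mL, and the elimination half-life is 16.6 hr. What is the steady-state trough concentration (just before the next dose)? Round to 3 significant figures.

k = ln 2 / 16.6 = 0.04176 hr⁻¹
Fraction remaining after one interval: e^(−kτ) = e^(−0.04176 × 37.0) = 0.2133
R = 1 / (1 − 0.2133) = 1.271
Css,max = 13.6 × 1.271 = 17.29 µg/mL
Css,min = Css,max × e^(−kτ) = 17.29 × 0.2133 ≈ 3.69 µg/mL

3.69 µg/mL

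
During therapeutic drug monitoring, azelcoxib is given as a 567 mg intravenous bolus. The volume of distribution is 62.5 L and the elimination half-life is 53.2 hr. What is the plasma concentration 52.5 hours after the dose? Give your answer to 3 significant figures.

4.58 µg/mL

C₀ = dose / V = 567 / 62.5 = 9.072 µg/mL
k = ln 2 / 53.2 = 0.01303 hr⁻¹
C(t) = C₀ e^(−kt) = 9.072 × e^(−0.01303 × 52.5) = 9.072 × e^(−0.6840) = 9.072 × 0.5046 ≈ 4.58 µg/mL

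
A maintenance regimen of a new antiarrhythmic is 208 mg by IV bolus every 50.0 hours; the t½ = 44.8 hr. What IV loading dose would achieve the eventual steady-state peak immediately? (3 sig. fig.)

k = ln 2 / 44.8 = 0.01547 hr⁻¹
Accumulation ratio R = 1 / (1 − e^(−kτ)) = 1 / (1 − e^(−0.01547×50.0)) = 1 / (1 − 0.4613) = 1.856
Loading dose = maintenance dose × R = 208 × 1.856 ≈ 386 mg

386 mg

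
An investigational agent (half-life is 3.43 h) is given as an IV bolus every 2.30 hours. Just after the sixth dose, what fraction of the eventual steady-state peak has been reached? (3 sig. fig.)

0.939

k = ln 2 / 3.43 = 0.2021 h⁻¹
f_n = 1 − e^(−nkτ) = 1 − e^(−6 × 0.2021 × 2.30) = 1 − e^(−2.789) = 1 − 0.06150 ≈ 0.939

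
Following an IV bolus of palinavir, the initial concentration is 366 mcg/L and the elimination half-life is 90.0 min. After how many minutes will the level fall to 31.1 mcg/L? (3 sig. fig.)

k = ln 2 / 90.0 = 0.007702 min⁻¹
C(t) = C₀ e^(−kt)  ⇒  t = ln(C₀/C) / k
t = ln(366/31.1) / 0.007702 = 2.465 / 0.007702 ≈ 320 minutes

320 minutes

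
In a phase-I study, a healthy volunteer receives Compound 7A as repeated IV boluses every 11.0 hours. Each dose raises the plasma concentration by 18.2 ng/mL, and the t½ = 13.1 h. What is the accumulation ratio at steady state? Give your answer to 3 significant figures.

2.27

k = ln 2 / 13.1 = 0.05291 h⁻¹
Fraction remaining after one interval: e^(−kτ) = e^(−0.05291 × 11.0) = 0.5588
R = 1 / (1 − 0.5588) = 1 / 0.4412 ≈ 2.27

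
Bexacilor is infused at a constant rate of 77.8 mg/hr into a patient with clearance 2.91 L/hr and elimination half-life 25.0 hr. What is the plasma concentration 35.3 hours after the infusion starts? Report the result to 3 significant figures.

16.7 mg/L

Css = rate / CL = 77.8 / 2.91 = 26.74 mg/L
k = ln 2 / 25.0 = 0.02773 hr⁻¹
C(t) = Css (1 − e^(−kt)) = 26.74 × (1 − e^(−0.9787)) = 26.74 × 0.6242 ≈ 16.7 mg/L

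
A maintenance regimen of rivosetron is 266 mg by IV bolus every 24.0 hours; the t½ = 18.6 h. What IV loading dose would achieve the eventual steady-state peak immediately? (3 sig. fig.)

k = ln 2 / 18.6 = 0.03727 h⁻¹
Accumulation ratio R = 1 / (1 − e^(−kτ)) = 1 / (1 − e^(−0.03727×24.0)) = 1 / (1 − 0.4089) = 1.692
Loading dose = maintenance dose × R = 266 × 1.692 ≈ 450 mg

450 mg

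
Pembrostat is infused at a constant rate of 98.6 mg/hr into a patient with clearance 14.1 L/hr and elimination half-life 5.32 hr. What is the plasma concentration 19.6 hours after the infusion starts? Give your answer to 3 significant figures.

Css = rate / CL = 98.6 / 14.1 = 6.993 µg/mL
k = ln 2 / 5.32 = 0.1303 hr⁻¹
C(t) = Css (1 − e^(−kt)) = 6.993 × (1 − e^(−2.554)) = 6.993 × 0.9222 ≈ 6.45 µg/mL

6.45 µg/mL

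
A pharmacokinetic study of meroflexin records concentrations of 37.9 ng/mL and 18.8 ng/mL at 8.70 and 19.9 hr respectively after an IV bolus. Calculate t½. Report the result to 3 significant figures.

11.1 hours

k = ln(C₁/C₂) / (t₂ − t₁) = ln(37.9/18.8) / (19.9 − 8.70)
  = 0.7011 / 11.20 = 0.06260 hr⁻¹
t½ = ln 2 / k = ln 2 / 0.06260 ≈ 11.1 hours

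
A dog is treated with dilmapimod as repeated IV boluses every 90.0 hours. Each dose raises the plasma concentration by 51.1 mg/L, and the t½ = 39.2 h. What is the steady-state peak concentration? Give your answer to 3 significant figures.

64.2 mg/L

k = ln 2 / 39.2 = 0.01768 h⁻¹
Fraction remaining after one interval: e^(−kτ) = e^(−0.01768 × 90.0) = 0.2036
R = 1 / (1 − 0.2036) = 1.256
Css,max = 51.1 × 1.256 ≈ 64.2 mg/L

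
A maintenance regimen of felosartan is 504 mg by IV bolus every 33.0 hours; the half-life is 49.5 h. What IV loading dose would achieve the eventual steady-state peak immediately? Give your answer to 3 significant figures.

k = ln 2 / 49.5 = 0.01400 h⁻¹
Accumulation ratio R = 1 / (1 − e^(−kτ)) = 1 / (1 − e^(−0.01400×33.0)) = 1 / (1 − 0.6300) = 2.702
Loading dose = maintenance dose × R = 504 × 2.702 ≈ 1360 mg

1360 mg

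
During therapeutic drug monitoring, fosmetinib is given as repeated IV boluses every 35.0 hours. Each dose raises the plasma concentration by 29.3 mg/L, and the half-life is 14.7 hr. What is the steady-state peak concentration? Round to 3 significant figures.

k = ln 2 / 14.7 = 0.04715 hr⁻¹
Fraction remaining after one interval: e^(−kτ) = e^(−0.04715 × 35.0) = 0.1920
R = 1 / (1 − 0.1920) = 1.238
Css,max = 29.3 × 1.238 ≈ 36.3 mg/L

36.3 mg/L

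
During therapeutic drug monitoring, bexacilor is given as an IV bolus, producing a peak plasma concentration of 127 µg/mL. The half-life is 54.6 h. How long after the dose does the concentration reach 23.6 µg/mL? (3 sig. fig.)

133 hours

k = ln 2 / 54.6 = 0.01270 h⁻¹
C(t) = C₀ e^(−kt)  ⇒  t = ln(C₀/C) / k
t = ln(127/23.6) / 0.01270 = 1.683 / 0.01270 ≈ 133 hours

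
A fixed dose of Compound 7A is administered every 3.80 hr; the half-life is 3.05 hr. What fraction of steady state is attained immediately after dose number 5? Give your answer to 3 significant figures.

k = ln 2 / 3.05 = 0.2273 hr⁻¹
f_n = 1 − e^(−nkτ) = 1 − e^(−5 × 0.2273 × 3.80) = 1 − e^(−4.318) = 1 − 0.01333 ≈ 0.987

0.987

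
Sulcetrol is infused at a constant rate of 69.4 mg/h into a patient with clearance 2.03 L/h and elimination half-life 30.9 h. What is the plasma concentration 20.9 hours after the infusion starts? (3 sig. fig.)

Css = rate / CL = 69.4 / 2.03 = 34.19 µg/mL
k = ln 2 / 30.9 = 0.02243 h⁻¹
C(t) = Css (1 − e^(−kt)) = 34.19 × (1 − e^(−0.4688)) = 34.19 × 0.3743 ≈ 12.8 µg/mL

12.8 µg/mL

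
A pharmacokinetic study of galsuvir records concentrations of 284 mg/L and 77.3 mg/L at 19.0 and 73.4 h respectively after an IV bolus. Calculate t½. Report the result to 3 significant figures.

29.0 hours

k = ln(C₁/C₂) / (t₂ − t₁) = ln(284/77.3) / (73.4 − 19.0)
  = 1.301 / 54.40 = 0.02392 h⁻¹
t½ = ln 2 / k = ln 2 / 0.02392 ≈ 29.0 hours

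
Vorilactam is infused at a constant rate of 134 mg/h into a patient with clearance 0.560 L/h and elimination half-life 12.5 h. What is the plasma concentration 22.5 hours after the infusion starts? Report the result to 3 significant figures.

171 mg/L

Css = rate / CL = 134 / 0.560 = 239.3 mg/L
k = ln 2 / 12.5 = 0.05545 h⁻¹
C(t) = Css (1 − e^(−kt)) = 239.3 × (1 − e^(−1.248)) = 239.3 × 0.7128 ≈ 171 mg/L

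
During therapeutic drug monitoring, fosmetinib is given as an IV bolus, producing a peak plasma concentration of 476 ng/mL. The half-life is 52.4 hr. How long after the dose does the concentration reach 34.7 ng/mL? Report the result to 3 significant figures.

198 hours

k = ln 2 / 52.4 = 0.01323 hr⁻¹
C(t) = C₀ e^(−kt)  ⇒  t = ln(C₀/C) / k
t = ln(476/34.7) / 0.01323 = 2.619 / 0.01323 ≈ 198 hours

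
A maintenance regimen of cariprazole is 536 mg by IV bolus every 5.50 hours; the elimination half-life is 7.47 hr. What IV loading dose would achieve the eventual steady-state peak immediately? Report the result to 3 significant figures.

1340 mg

k = ln 2 / 7.47 = 0.09279 hr⁻¹
Accumulation ratio R = 1 / (1 − e^(−kτ)) = 1 / (1 − e^(−0.09279×5.50)) = 1 / (1 − 0.6003) = 2.502
Loading dose = maintenance dose × R = 536 × 2.502 ≈ 1340 mg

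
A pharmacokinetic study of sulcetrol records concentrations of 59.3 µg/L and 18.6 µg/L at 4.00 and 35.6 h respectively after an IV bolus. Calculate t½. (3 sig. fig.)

18.9 hours

k = ln(C₁/C₂) / (t₂ − t₁) = ln(59.3/18.6) / (35.6 − 4.00)
  = 1.159 / 31.60 = 0.03669 h⁻¹
t½ = ln 2 / k = ln 2 / 0.03669 ≈ 18.9 hours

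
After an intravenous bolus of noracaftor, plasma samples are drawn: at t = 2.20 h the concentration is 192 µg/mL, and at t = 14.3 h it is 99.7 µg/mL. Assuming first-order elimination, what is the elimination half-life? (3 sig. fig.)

12.8 hours

k = ln(C₁/C₂) / (t₂ − t₁) = ln(192/99.7) / (14.3 − 2.20)
  = 0.6553 / 12.10 = 0.05416 h⁻¹
t½ = ln 2 / k = ln 2 / 0.05416 ≈ 12.8 hours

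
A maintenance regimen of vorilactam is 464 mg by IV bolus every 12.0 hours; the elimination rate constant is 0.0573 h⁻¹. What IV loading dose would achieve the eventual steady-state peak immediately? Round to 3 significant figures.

933 mg

Accumulation ratio R = 1 / (1 − e^(−kτ)) = 1 / (1 − e^(−0.05730×12.0)) = 1 / (1 − 0.5028) = 2.011
Loading dose = maintenance dose × R = 464 × 2.011 ≈ 933 mg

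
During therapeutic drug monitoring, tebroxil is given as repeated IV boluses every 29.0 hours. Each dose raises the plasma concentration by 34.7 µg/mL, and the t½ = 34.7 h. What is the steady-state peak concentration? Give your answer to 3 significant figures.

78.9 µg/mL

k = ln 2 / 34.7 = 0.01998 h⁻¹
Fraction remaining after one interval: e^(−kτ) = e^(−0.01998 × 29.0) = 0.5603
R = 1 / (1 − 0.5603) = 2.274
Css,max = 34.7 × 2.274 ≈ 78.9 µg/mL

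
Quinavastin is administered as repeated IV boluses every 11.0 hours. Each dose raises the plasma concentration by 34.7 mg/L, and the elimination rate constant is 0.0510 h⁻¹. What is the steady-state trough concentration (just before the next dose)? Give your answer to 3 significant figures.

Fraction remaining after one interval: e^(−kτ) = e^(−0.05100 × 11.0) = 0.5706
R = 1 / (1 − 0.5706) = 2.329
Css,max = 34.7 × 2.329 = 80.82 mg/L
Css,min = Css,max × e^(−kτ) = 80.82 × 0.5706 ≈ 46.1 mg/L

46.1 mg/L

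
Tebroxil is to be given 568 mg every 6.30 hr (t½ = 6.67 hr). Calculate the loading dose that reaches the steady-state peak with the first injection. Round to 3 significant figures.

1180 mg

k = ln 2 / 6.67 = 0.1039 hr⁻¹
Accumulation ratio R = 1 / (1 − e^(−kτ)) = 1 / (1 − e^(−0.1039×6.30)) = 1 / (1 − 0.5196) = 2.082
Loading dose = maintenance dose × R = 568 × 2.082 ≈ 1180 mg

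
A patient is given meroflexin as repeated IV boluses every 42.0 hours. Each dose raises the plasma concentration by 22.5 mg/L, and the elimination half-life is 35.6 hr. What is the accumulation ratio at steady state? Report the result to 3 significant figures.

1.79

k = ln 2 / 35.6 = 0.01947 hr⁻¹
Fraction remaining after one interval: e^(−kτ) = e^(−0.01947 × 42.0) = 0.4414
R = 1 / (1 − 0.4414) = 1 / 0.5586 ≈ 1.79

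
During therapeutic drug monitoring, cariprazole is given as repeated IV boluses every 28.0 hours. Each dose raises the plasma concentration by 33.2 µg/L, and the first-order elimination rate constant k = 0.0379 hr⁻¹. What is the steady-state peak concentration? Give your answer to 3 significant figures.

50.8 µg/L

Fraction remaining after one interval: e^(−kτ) = e^(−0.03790 × 28.0) = 0.3460
R = 1 / (1 − 0.3460) = 1.529
Css,max = 33.2 × 1.529 ≈ 50.8 µg/L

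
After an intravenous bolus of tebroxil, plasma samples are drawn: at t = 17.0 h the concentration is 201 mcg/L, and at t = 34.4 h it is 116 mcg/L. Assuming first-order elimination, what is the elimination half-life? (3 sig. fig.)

k = ln(C₁/C₂) / (t₂ − t₁) = ln(201/116) / (34.4 − 17.0)
  = 0.5497 / 17.40 = 0.03159 h⁻¹
t½ = ln 2 / k = ln 2 / 0.03159 ≈ 21.9 hours

21.9 hours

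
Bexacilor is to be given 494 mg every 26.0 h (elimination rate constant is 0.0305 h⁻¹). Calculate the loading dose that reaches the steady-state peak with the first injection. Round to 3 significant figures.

Accumulation ratio R = 1 / (1 − e^(−kτ)) = 1 / (1 − e^(−0.03050×26.0)) = 1 / (1 − 0.4525) = 1.826
Loading dose = maintenance dose × R = 494 × 1.826 ≈ 902 mg

902 mg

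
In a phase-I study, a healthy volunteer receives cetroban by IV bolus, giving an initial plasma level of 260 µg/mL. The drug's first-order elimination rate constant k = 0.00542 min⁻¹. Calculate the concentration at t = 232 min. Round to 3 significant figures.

73.9 µg/mL

C(t) = C₀ e^(−kt) = 260 × e^(−0.005420 × 232) = 260 × e^(−1.257) = 260 × 0.2844 ≈ 73.9 µg/mL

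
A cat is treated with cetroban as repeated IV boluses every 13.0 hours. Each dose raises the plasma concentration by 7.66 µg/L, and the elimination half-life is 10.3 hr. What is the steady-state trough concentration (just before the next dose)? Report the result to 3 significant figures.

5.48 µg/L

k = ln 2 / 10.3 = 0.06730 hr⁻¹
Fraction remaining after one interval: e^(−kτ) = e^(−0.06730 × 13.0) = 0.4169
R = 1 / (1 − 0.4169) = 1.715
Css,max = 7.66 × 1.715 = 13.14 µg/L
Css,min = Css,max × e^(−kτ) = 13.14 × 0.4169 ≈ 5.48 µg/L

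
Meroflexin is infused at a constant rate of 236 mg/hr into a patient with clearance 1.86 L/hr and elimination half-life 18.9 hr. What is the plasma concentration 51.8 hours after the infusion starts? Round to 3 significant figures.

Css = rate / CL = 236 / 1.86 = 126.9 µg/mL
k = ln 2 / 18.9 = 0.03667 hr⁻¹
C(t) = Css (1 − e^(−kt)) = 126.9 × (1 − e^(−1.900)) = 126.9 × 0.8504 ≈ 108 µg/mL

108 µg/mL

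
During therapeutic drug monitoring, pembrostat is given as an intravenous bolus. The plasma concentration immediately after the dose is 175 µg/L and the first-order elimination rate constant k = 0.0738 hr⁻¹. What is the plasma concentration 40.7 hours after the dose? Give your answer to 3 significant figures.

C(t) = C₀ e^(−kt) = 175 × e^(−0.07380 × 40.7) = 175 × e^(−3.004) = 175 × 0.04961 ≈ 8.68 µg/L

8.68 µg/L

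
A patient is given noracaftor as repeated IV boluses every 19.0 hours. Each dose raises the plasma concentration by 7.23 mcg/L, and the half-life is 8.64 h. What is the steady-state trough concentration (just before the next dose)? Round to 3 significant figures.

k = ln 2 / 8.64 = 0.08023 h⁻¹
Fraction remaining after one interval: e^(−kτ) = e^(−0.08023 × 19.0) = 0.2178
R = 1 / (1 − 0.2178) = 1.278
Css,max = 7.23 × 1.278 = 9.243 mcg/L
Css,min = Css,max × e^(−kτ) = 9.243 × 0.2178 ≈ 2.01 mcg/L

2.01 mcg/L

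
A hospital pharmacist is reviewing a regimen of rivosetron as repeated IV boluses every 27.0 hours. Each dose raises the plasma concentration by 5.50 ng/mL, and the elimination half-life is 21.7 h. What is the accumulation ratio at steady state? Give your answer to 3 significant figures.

k = ln 2 / 21.7 = 0.03194 h⁻¹
Fraction remaining after one interval: e^(−kτ) = e^(−0.03194 × 27.0) = 0.4221
R = 1 / (1 − 0.4221) = 1 / 0.5779 ≈ 1.73

1.73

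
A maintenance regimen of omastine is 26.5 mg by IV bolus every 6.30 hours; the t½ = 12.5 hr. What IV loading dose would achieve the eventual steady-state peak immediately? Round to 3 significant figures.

k = ln 2 / 12.5 = 0.05545 hr⁻¹
Accumulation ratio R = 1 / (1 − e^(−kτ)) = 1 / (1 − e^(−0.05545×6.30)) = 1 / (1 − 0.7051) = 3.392
Loading dose = maintenance dose × R = 26.5 × 3.392 ≈ 89.9 mg

89.9 mg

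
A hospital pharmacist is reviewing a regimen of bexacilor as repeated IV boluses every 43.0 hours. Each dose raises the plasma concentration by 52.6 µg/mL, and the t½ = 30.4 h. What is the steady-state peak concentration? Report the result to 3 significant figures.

84.2 µg/mL

k = ln 2 / 30.4 = 0.02280 h⁻¹
Fraction remaining after one interval: e^(−kτ) = e^(−0.02280 × 43.0) = 0.3751
R = 1 / (1 − 0.3751) = 1.600
Css,max = 52.6 × 1.600 ≈ 84.2 µg/mL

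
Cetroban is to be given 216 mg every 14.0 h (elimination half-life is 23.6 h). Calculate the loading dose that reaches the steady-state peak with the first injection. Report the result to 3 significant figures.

k = ln 2 / 23.6 = 0.02937 h⁻¹
Accumulation ratio R = 1 / (1 − e^(−kτ)) = 1 / (1 − e^(−0.02937×14.0)) = 1 / (1 − 0.6629) = 2.966
Loading dose = maintenance dose × R = 216 × 2.966 ≈ 641 mg

641 mg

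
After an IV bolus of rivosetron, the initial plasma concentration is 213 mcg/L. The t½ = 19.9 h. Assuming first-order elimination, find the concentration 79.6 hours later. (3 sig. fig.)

13.3 mcg/L

k = ln 2 / 19.9 = 0.03483 h⁻¹
C(t) = C₀ e^(−kt) = 213 × e^(−0.03483 × 79.6) = 213 × e^(−2.773) = 213 × 0.06250 ≈ 13.3 mcg/L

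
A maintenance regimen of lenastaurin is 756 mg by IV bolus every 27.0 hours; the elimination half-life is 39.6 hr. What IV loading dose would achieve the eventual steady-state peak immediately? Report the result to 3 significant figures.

k = ln 2 / 39.6 = 0.01750 hr⁻¹
Accumulation ratio R = 1 / (1 − e^(−kτ)) = 1 / (1 − e^(−0.01750×27.0)) = 1 / (1 − 0.6234) = 2.655
Loading dose = maintenance dose × R = 756 × 2.655 ≈ 2010 mg

2010 mg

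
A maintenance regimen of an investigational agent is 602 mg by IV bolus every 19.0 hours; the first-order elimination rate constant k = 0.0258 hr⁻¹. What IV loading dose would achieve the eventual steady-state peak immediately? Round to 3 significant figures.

1550 mg

Accumulation ratio R = 1 / (1 − e^(−kτ)) = 1 / (1 − e^(−0.02580×19.0)) = 1 / (1 − 0.6125) = 2.581
Loading dose = maintenance dose × R = 602 × 2.581 ≈ 1550 mg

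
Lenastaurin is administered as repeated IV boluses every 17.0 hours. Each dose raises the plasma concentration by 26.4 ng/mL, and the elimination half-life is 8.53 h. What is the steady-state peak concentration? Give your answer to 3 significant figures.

k = ln 2 / 8.53 = 0.08126 h⁻¹
Fraction remaining after one interval: e^(−kτ) = e^(−0.08126 × 17.0) = 0.2512
R = 1 / (1 − 0.2512) = 1.336
Css,max = 26.4 × 1.336 ≈ 35.3 ng/mL

35.3 ng/mL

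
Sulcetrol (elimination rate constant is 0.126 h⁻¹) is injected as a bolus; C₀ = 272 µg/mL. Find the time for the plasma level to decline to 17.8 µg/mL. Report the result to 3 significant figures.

C(t) = C₀ e^(−kt)  ⇒  t = ln(C₀/C) / k
t = ln(272/17.8) / 0.1260 = 2.727 / 0.1260 ≈ 21.6 hours

21.6 hours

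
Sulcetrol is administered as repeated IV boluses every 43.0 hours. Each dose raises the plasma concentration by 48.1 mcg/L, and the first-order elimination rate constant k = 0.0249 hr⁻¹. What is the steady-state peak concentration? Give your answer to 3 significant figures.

73.2 mcg/L

Fraction remaining after one interval: e^(−kτ) = e^(−0.02490 × 43.0) = 0.3428
R = 1 / (1 − 0.3428) = 1.522
Css,max = 48.1 × 1.522 ≈ 73.2 mcg/L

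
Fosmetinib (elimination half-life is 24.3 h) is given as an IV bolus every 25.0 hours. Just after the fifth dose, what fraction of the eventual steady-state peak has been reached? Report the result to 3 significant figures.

0.972

k = ln 2 / 24.3 = 0.02852 h⁻¹
f_n = 1 − e^(−nkτ) = 1 − e^(−5 × 0.02852 × 25.0) = 1 − e^(−3.566) = 1 − 0.02828 ≈ 0.972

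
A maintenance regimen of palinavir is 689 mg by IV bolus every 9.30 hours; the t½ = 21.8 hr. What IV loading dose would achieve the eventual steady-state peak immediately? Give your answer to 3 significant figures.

2690 mg

k = ln 2 / 21.8 = 0.03180 hr⁻¹
Accumulation ratio R = 1 / (1 − e^(−kτ)) = 1 / (1 − e^(−0.03180×9.30)) = 1 / (1 − 0.7440) = 3.906
Loading dose = maintenance dose × R = 689 × 3.906 ≈ 2690 mg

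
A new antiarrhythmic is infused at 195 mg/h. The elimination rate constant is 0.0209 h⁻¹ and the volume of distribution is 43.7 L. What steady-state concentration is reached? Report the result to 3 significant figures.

214 mg/L

CL = k · V = 0.0209 × 43.7 = 0.9133 L/h
Css = rate / CL = 195 / 0.9133 ≈ 214 mg/L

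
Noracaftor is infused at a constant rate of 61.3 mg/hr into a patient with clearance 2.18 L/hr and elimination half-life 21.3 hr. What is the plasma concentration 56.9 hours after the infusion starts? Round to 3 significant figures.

23.7 µg/mL

Css = rate / CL = 61.3 / 2.18 = 28.12 µg/mL
k = ln 2 / 21.3 = 0.03254 hr⁻¹
C(t) = Css (1 − e^(−kt)) = 28.12 × (1 − e^(−1.852)) = 28.12 × 0.8430 ≈ 23.7 µg/mL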